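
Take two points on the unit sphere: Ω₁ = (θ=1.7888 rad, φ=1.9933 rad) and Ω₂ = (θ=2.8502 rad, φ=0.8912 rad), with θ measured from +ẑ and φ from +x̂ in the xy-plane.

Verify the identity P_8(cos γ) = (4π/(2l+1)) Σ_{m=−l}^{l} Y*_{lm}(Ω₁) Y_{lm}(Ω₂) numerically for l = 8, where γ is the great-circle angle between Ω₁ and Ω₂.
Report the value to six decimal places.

-0.273333

Term-by-term m-sum for l=8 (normalisation 4π/17 = 0.739198):
  [-8]  conj(Y_{8,-8})(Ω₁) = (-0.413506, -0.100507) ; Y_{8,-8}(Ω₂) = (0.000016, -0.000018) ; Δ = (-0.000008, 0.000006)
  [-7]  conj(Y_{8,-7})(Ω₁) = (-0.069016, -0.370705) ; Y_{8,-7}(Ω₂) = (-0.000319, -0.000014) ; Δ = (0.000017, 0.000119)
  [-6]  conj(Y_{8,-6})(Ω₁) = (-0.079914, 0.055447) ; Y_{8,-6}(Ω₂) = (0.001602, 0.002175) ; Δ = (-0.000249, -0.000085)
  [-5]  conj(Y_{8,-5})(Ω₁) = (-0.307242, -0.184890) ; Y_{8,-5}(Ω₂) = (0.004160, -0.015867) ; Δ = (-0.004212, 0.004106)
  [-4]  conj(Y_{8,-4})(Ω₁) = (0.002705, -0.022580) ; Y_{8,-4}(Ω₂) = (-0.066939, 0.030151) ; Δ = (0.000500, 0.001593)
  [-3]  conj(Y_{8,-3})(Ω₁) = (-0.313621, 0.098145) ; Y_{8,-3}(Ω₂) = (0.211992, 0.107150) ; Δ = (-0.077001, -0.012799)
  [-2]  conj(Y_{8,-2})(Ω₁) = (-0.050077, -0.056433) ; Y_{8,-2}(Ω₂) = (-0.108144, -0.503416) ; Δ = (-0.022994, 0.031312)
  [-1]  conj(Y_{8,-1})(Ω₁) = (-0.127566, 0.283745) ; Y_{8,-1}(Ω₂) = (-0.370873, 0.459004) ; Δ = (-0.082930, -0.163786)
  [+0]  conj(Y_{8,0})(Ω₁) = (-0.090636, -0.000000) ; Y_{8,0}(Ω₂) = (-0.043956, 0.000000) ; Δ = (0.003984, 0.000000)
  [+1]  conj(Y_{8,1})(Ω₁) = (0.127566, 0.283745) ; Y_{8,1}(Ω₂) = (0.370873, 0.459004) ; Δ = (-0.082930, 0.163786)
  [+2]  conj(Y_{8,2})(Ω₁) = (-0.050077, 0.056433) ; Y_{8,2}(Ω₂) = (-0.108144, 0.503416) ; Δ = (-0.022994, -0.031312)
  [+3]  conj(Y_{8,3})(Ω₁) = (0.313621, 0.098145) ; Y_{8,3}(Ω₂) = (-0.211992, 0.107150) ; Δ = (-0.077001, 0.012799)
  [+4]  conj(Y_{8,4})(Ω₁) = (0.002705, 0.022580) ; Y_{8,4}(Ω₂) = (-0.066939, -0.030151) ; Δ = (0.000500, -0.001593)
  [+5]  conj(Y_{8,5})(Ω₁) = (0.307242, -0.184890) ; Y_{8,5}(Ω₂) = (-0.004160, -0.015867) ; Δ = (-0.004212, -0.004106)
  [+6]  conj(Y_{8,6})(Ω₁) = (-0.079914, -0.055447) ; Y_{8,6}(Ω₂) = (0.001602, -0.002175) ; Δ = (-0.000249, 0.000085)
  [+7]  conj(Y_{8,7})(Ω₁) = (0.069016, -0.370705) ; Y_{8,7}(Ω₂) = (0.000319, -0.000014) ; Δ = (0.000017, -0.000119)
  [+8]  conj(Y_{8,8})(Ω₁) = (-0.413506, 0.100507) ; Y_{8,8}(Ω₂) = (0.000016, 0.000018) ; Δ = (-0.000008, -0.000006)
Σ over m = (-0.369770, 0.000000); ×(4π/17) → (-0.273333, 0.000000). Real part: -0.273333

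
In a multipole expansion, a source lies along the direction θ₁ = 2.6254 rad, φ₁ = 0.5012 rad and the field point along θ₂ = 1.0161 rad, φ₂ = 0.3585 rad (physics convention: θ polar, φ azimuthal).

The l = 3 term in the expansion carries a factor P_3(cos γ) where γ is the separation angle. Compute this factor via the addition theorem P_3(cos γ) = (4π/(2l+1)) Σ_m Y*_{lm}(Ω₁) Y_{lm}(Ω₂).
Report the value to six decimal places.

Addition theorem: P_3(cos γ) = (4π/7) Σ_m Y*_{lm}(Ω₁) Y_{lm}(Ω₂), m = −3…3:
  [-3]  conj(Y_{3,-3})(Ω₁) = (0.003369, 0.050054) ; Y_{3,-3}(Ω₂) = (0.121809, -0.225484) ; Δ = (0.011697, 0.005338)
  [-2]  conj(Y_{3,-2})(Ω₁) = (-0.116554, -0.182484) ; Y_{3,-2}(Ω₂) = (0.293184, -0.255590) ; Δ = (-0.080813, -0.023711)
  [-1]  conj(Y_{3,-1})(Ω₁) = (0.389175, 0.213214) ; Y_{3,-1}(Ω₂) = (0.099555, -0.037302) ; Δ = (0.046698, 0.006709)
  [+0]  conj(Y_{3,0})(Ω₁) = (-0.253778, -0.000000) ; Y_{3,0}(Ω₂) = (-0.317032, 0.000000) ; Δ = (0.080456, 0.000000)
  [+1]  conj(Y_{3,1})(Ω₁) = (-0.389175, 0.213214) ; Y_{3,1}(Ω₂) = (-0.099555, -0.037302) ; Δ = (0.046698, -0.006709)
  [+2]  conj(Y_{3,2})(Ω₁) = (-0.116554, 0.182484) ; Y_{3,2}(Ω₂) = (0.293184, 0.255590) ; Δ = (-0.080813, 0.023711)
  [+3]  conj(Y_{3,3})(Ω₁) = (-0.003369, 0.050054) ; Y_{3,3}(Ω₂) = (-0.121809, -0.225484) ; Δ = (0.011697, -0.005338)
Accumulated sum (0.035619, -0.000000); after 4π/(2l+1) scaling, (0.063943, -0.000000) ⇒ P_3 = 0.063943

0.063943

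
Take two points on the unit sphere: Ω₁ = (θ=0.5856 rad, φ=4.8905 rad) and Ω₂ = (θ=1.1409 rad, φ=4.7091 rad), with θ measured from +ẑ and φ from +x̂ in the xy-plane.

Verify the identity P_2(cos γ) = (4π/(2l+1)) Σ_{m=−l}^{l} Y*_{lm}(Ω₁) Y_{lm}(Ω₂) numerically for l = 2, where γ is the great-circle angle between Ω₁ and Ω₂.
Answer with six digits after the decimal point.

Addition theorem: P_2(cos γ) = (4π/5) Σ_m Y*_{lm}(Ω₁) Y_{lm}(Ω₂), m = −2…2:
  m=-2: (-0.110590, -0.041150) × (-0.319170, -0.002100) = (0.035211, 0.013366)  (running Σ = (0.035211, 0.013366))
  m=-1: (0.063045, -0.350213) × (-0.000963, 0.292681) = (0.102440, 0.018789)  (running Σ = (0.137651, 0.032155))
  m=0: (0.341749, -0.000000) × (-0.151038, 0.000000) = (-0.051617, 0.000000)  (running Σ = (0.086034, 0.032155))
  m=1: (-0.063045, -0.350213) × (0.000963, 0.292681) = (0.102440, -0.018789)  (running Σ = (0.188474, 0.013366))
  m=2: (-0.110590, 0.041150) × (-0.319170, 0.002100) = (0.035211, -0.013366)  (running Σ = (0.223684, -0.000000))
Total Σ_m = (0.223684, -0.000000). Multiply by 2.513274: (0.562180, -0.000000). P_2(cos γ) = 0.562180

0.562180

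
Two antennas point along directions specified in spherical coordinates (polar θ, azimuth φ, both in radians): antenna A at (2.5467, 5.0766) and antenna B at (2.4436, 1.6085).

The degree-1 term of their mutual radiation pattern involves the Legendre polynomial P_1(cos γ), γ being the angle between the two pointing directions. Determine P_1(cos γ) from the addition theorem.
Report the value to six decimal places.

0.293376

Summing Y*_{l m}(θ₁,φ₁)·Y_{l m}(θ₂,φ₂) over m ∈ [−1, 1]; prefactor 4π/(2·1+1) = 4.188790:
  [-1]  conj(Y_{1,-1})(Ω₁) = (0.068970, -0.180921) ; Y_{1,-1}(Ω₂) = (-0.008370, -0.221885) ; Δ = (-0.040721, -0.013789)
  [+0]  conj(Y_{1,0})(Ω₁) = (-0.404665, -0.000000) ; Y_{1,0}(Ω₂) = (-0.374335, 0.000000) ; Δ = (0.151480, 0.000000)
  [+1]  conj(Y_{1,1})(Ω₁) = (-0.068970, -0.180921) ; Y_{1,1}(Ω₂) = (0.008370, -0.221885) ; Δ = (-0.040721, 0.013789)
Total Σ_m = (0.070038, 0.000000). Multiply by 4.188790: (0.293376, 0.000000). P_1(cos γ) = 0.293376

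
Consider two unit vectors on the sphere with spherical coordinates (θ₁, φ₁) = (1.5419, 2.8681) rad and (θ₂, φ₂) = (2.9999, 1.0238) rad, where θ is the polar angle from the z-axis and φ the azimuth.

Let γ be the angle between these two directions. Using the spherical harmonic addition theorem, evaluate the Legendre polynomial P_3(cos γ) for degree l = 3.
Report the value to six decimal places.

Summing Y*_{l m}(θ₁,φ₁)·Y_{l m}(θ₂,φ₂) over m ∈ [−3, 3]; prefactor 4π/(2·3+1) = 1.795196:
  [-3]  conj(Y_{3,-3})(Ω₁) = -0.28414 + 0.30481j ; Y_{3,-3}(Ω₂) = -0.00117 - 0.00008j ; Δ = 0.00036 - 0.00033j
  [-2]  conj(Y_{3,-2})(Ω₁) = 0.02520 - 0.01534j ; Y_{3,-2}(Ω₂) = 0.00926 + 0.01793j ; Δ = 0.00051 + 0.00031j
  [-1]  conj(Y_{3,-1})(Ω₁) = 0.30974 - 0.08689j ; Y_{3,-1}(Ω₂) = 0.09259 - 0.15203j ; Δ = 0.01547 - 0.05514j
  [+0]  conj(Y_{3,0})(Ω₁) = -0.03230 + 0.00000j ; Y_{3,0}(Ω₂) = -0.70203 + 0.00000j ; Δ = 0.02268 + 0.00000j
  [+1]  conj(Y_{3,1})(Ω₁) = -0.30974 - 0.08689j ; Y_{3,1}(Ω₂) = -0.09259 - 0.15203j ; Δ = 0.01547 + 0.05514j
  [+2]  conj(Y_{3,2})(Ω₁) = 0.02520 + 0.01534j ; Y_{3,2}(Ω₂) = 0.00926 - 0.01793j ; Δ = 0.00051 - 0.00031j
  [+3]  conj(Y_{3,3})(Ω₁) = 0.28414 + 0.30481j ; Y_{3,3}(Ω₂) = 0.00117 - 0.00008j ; Δ = 0.00036 + 0.00033j
Total Σ_m = 0.05534 + 0.00000j. Multiply by 1.795196: 0.09935 + 0.00000j. P_3(cos γ) = 0.099354

0.099354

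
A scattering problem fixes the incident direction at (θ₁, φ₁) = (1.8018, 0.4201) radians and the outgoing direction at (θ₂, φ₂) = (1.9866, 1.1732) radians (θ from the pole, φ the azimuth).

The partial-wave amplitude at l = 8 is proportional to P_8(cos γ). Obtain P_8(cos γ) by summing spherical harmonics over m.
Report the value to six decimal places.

0.222391

Term-by-term m-sum for l=8 (normalisation 4π/17 = 0.739198):
  m=-8: -0.405614-0.090366i × -0.252589-0.009901i = +0.101559+0.026841i  (running Σ = +0.101559+0.026841i)
  m=-7: +0.383098-0.078014i × +0.156617+0.418092i = +0.092617+0.147952i  (running Σ = +0.194176+0.174794i)
  m=-6: +0.055663-0.039822i × +0.232300-0.219035i = +0.004208-0.021443i  (running Σ = +0.198384+0.153351i)
  m=-5: -0.182016+0.310862i × +0.106317+0.047120i = -0.033999+0.024473i  (running Σ = +0.164384+0.177824i)
  m=-4: +0.006124-0.055650i × +0.007015-0.358080i = -0.019884-0.002583i  (running Σ = +0.144500+0.175241i)
  m=-3: -0.098306-0.306369i × -0.051178+0.020323i = +0.011257+0.013681i  (running Σ = +0.155758+0.188923i)
  m=-2: +0.072919+0.081383i × -0.226515-0.230996i = +0.002282-0.035279i  (running Σ = +0.158040+0.153644i)
  m=-1: +0.274042+0.122412i × -0.047148+0.112267i = -0.026663+0.024994i  (running Σ = +0.131376+0.178638i)
  m=0: -0.124383-0.000000i × -0.306327+0.000000i = +0.038102+0.000000i  (running Σ = +0.169478+0.178638i)
  m=1: -0.274042+0.122412i × +0.047148+0.112267i = -0.026663-0.024994i  (running Σ = +0.142815+0.153644i)
  m=2: +0.072919-0.081383i × -0.226515+0.230996i = +0.002282+0.035279i  (running Σ = +0.145097+0.188923i)
  m=3: +0.098306-0.306369i × +0.051178+0.020323i = +0.011257-0.013681i  (running Σ = +0.156354+0.175241i)
  m=4: +0.006124+0.055650i × +0.007015+0.358080i = -0.019884+0.002583i  (running Σ = +0.136470+0.177824i)
  m=5: +0.182016+0.310862i × -0.106317+0.047120i = -0.033999-0.024473i  (running Σ = +0.102471+0.153351i)
  m=6: +0.055663+0.039822i × +0.232300+0.219035i = +0.004208+0.021443i  (running Σ = +0.106679+0.174794i)
  m=7: -0.383098-0.078014i × -0.156617+0.418092i = +0.092617-0.147952i  (running Σ = +0.199296+0.026841i)
  m=8: -0.405614+0.090366i × -0.252589+0.009901i = +0.101559-0.026841i  (running Σ = +0.300855+0.000000i)
Accumulated sum +0.300855+0.000000i; after 4π/(2l+1) scaling, +0.222391+0.000000i ⇒ P_8 = 0.222391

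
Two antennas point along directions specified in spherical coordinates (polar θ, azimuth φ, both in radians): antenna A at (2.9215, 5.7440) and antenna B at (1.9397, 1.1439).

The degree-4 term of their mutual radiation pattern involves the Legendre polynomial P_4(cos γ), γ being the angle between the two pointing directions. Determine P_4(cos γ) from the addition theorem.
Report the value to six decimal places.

0.020212

Addition theorem: P_4(cos γ) = (4π/9) Σ_m Y*_{lm}(Ω₁) Y_{lm}(Ω₂), m = −4…4:
  m=-4: (-0.000556, -0.000838) × (-0.045672, 0.331803) = (0.000303, -0.000146)  (running Σ = (0.000303, -0.000146))
  m=-3: (0.000594, 0.012697) × (0.350936, -0.104765) = (0.001539, 0.004393)  (running Σ = (0.001842, 0.004247))
  m=-2: (0.042713, -0.079613) × (0.017175, 0.019701) = (0.002302, -0.000526)  (running Σ = (0.004144, 0.003721))
  m=-1: (-0.317115, 0.189737) × (0.137679, -0.302678) = (0.013769, 0.122107)  (running Σ = (0.017913, 0.125828))
  m=0: (0.653011, -0.000000) × (-0.032695, 0.000000) = (-0.021350, 0.000000)  (running Σ = (-0.003437, 0.125828))
  m=1: (0.317115, 0.189737) × (-0.137679, -0.302678) = (0.013769, -0.122107)  (running Σ = (0.010332, 0.003721))
  m=2: (0.042713, 0.079613) × (0.017175, -0.019701) = (0.002302, 0.000526)  (running Σ = (0.012634, 0.004247))
  m=3: (-0.000594, 0.012697) × (-0.350936, -0.104765) = (0.001539, -0.004393)  (running Σ = (0.014173, -0.000146))
  m=4: (-0.000556, 0.000838) × (-0.045672, -0.331803) = (0.000303, 0.000146)  (running Σ = (0.014476, -0.000000))
Σ over m = (0.014476, -0.000000); ×(4π/9) → (0.020212, -0.000000). Real part: 0.020212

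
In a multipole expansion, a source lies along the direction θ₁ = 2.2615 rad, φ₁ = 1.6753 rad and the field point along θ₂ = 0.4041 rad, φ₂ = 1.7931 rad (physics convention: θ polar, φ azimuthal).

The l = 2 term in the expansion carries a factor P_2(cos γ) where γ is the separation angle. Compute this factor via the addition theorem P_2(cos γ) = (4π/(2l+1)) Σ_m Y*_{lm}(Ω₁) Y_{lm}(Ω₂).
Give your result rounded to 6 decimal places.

Addition theorem: P_2(cos γ) = (4π/5) Σ_m Y*_{lm}(Ω₁) Y_{lm}(Ω₂), m = −2…2:
  m=-2: Y*=(-0.224502, -0.047618)  Y=(-0.053912, 0.025685)  product (0.013326, -0.003199)
  m=-1: Y*=(0.039573, -0.377298)  Y=(-0.061578, -0.272421)  product (-0.105221, 0.012453)
  m=+0: Y*=(0.068633, -0.000000)  Y=(0.484505, 0.000000)  product (0.033253, 0.000000)
  m=+1: Y*=(-0.039573, -0.377298)  Y=(0.061578, -0.272421)  product (-0.105221, -0.012453)
  m=+2: Y*=(-0.224502, 0.047618)  Y=(-0.053912, -0.025685)  product (0.013326, 0.003199)
Accumulated sum (-0.150535, 0.000000); after 4π/(2l+1) scaling, (-0.378336, 0.000000) ⇒ P_2 = -0.378336

-0.378336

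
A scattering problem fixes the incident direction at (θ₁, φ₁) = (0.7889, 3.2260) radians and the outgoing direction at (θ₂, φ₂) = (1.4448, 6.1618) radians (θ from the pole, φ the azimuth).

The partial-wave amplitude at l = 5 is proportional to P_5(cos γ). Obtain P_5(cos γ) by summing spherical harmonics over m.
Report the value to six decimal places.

Summing Y*_{l m}(θ₁,φ₁)·Y_{l m}(θ₂,φ₂) over m ∈ [−5, 5]; prefactor 4π/(2·5+1) = 1.142397:
  [-5]  conj(Y_{5,-5})(Ω₁) = (-0.076166, -0.034200) ; Y_{5,-5}(Ω₂) = (0.366368, 0.254389) ; Δ = (-0.019205, -0.031906)
  [-4]  conj(Y_{5,-4})(Ω₁) = (0.247380, 0.086848) ; Y_{5,-4}(Ω₂) = (0.158010, 0.083378) ; Δ = (0.031847, 0.034349)
  [-3]  conj(Y_{5,-3})(Ω₁) = (-0.415022, -0.107398) ; Y_{5,-3}(Ω₂) = (-0.270774, -0.103207) ; Δ = (0.101293, 0.071914)
  [-2]  conj(Y_{5,-2})(Ω₁) = (0.290135, 0.049450) ; Y_{5,-2}(Ω₂) = (-0.193822, -0.048001) ; Δ = (-0.053861, -0.023511)
  [-1]  conj(Y_{5,-1})(Ω₁) = (0.175335, 0.014835) ; Y_{5,-1}(Ω₂) = (0.247328, 0.030170) ; Δ = (0.042918, 0.008959)
  [+0]  conj(Y_{5,0})(Ω₁) = (-0.348143, -0.000000) ; Y_{5,0}(Ω₂) = (0.204431, 0.000000) ; Δ = (-0.071171, -0.000000)
  [+1]  conj(Y_{5,1})(Ω₁) = (-0.175335, 0.014835) ; Y_{5,1}(Ω₂) = (-0.247328, 0.030170) ; Δ = (0.042918, -0.008959)
  [+2]  conj(Y_{5,2})(Ω₁) = (0.290135, -0.049450) ; Y_{5,2}(Ω₂) = (-0.193822, 0.048001) ; Δ = (-0.053861, 0.023511)
  [+3]  conj(Y_{5,3})(Ω₁) = (0.415022, -0.107398) ; Y_{5,3}(Ω₂) = (0.270774, -0.103207) ; Δ = (0.101293, -0.071914)
  [+4]  conj(Y_{5,4})(Ω₁) = (0.247380, -0.086848) ; Y_{5,4}(Ω₂) = (0.158010, -0.083378) ; Δ = (0.031847, -0.034349)
  [+5]  conj(Y_{5,5})(Ω₁) = (0.076166, -0.034200) ; Y_{5,5}(Ω₂) = (-0.366368, 0.254389) ; Δ = (-0.019205, 0.031906)
Accumulated sum (0.134813, 0.000000); after 4π/(2l+1) scaling, (0.154010, 0.000000) ⇒ P_5 = 0.154010

0.154010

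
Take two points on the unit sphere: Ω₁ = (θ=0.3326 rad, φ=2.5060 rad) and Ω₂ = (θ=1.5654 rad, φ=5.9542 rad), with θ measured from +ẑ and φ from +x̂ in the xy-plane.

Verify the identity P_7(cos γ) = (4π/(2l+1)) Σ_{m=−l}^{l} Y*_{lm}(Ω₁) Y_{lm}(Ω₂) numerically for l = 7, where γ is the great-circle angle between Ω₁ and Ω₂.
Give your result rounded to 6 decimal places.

0.214474

Expand P_7 via completeness: Σ_{m} conj(Y_{7,m}) at Ω₁ times Y_{7,m} at Ω₂ —
  m=-7: Y*=+0.000051-0.000191i  Y=-0.334209+0.371877i  product +0.000054+0.000083i
  m=-6: Y*=-0.001677+0.001334i  Y=-0.003960+0.009286i  product -0.000006-0.000021i
  m=-5: Y*=+0.014441-0.000525i  Y=+0.027163-0.365756i  product +0.000200-0.005296i
  m=-4: Y*=-0.056072-0.038297i  Y=-0.002995-0.011494i  product -0.000272+0.000759i
  m=-3: Y*=+0.073854+0.211480i  Y=+0.182829+0.276731i  product -0.045021+0.059102i
  m=-2: Y*=+0.143605-0.464878i  Y=+0.010018+0.007743i  product +0.005038-0.003545i
  m=-1: Y*=-0.443529+0.327198i  Y=-0.302001-0.103101i  product +0.167680-0.053086i
  m=+0: Y*=-0.051354-0.000000i  Y=-0.012894+0.000000i  product +0.000662+0.000000i
  m=+1: Y*=+0.443529+0.327198i  Y=+0.302001-0.103101i  product +0.167680+0.053086i
  m=+2: Y*=+0.143605+0.464878i  Y=+0.010018-0.007743i  product +0.005038+0.003545i
  m=+3: Y*=-0.073854+0.211480i  Y=-0.182829+0.276731i  product -0.045021-0.059102i
  m=+4: Y*=-0.056072+0.038297i  Y=-0.002995+0.011494i  product -0.000272-0.000759i
  m=+5: Y*=-0.014441-0.000525i  Y=-0.027163-0.365756i  product +0.000200+0.005296i
  m=+6: Y*=-0.001677-0.001334i  Y=-0.003960-0.009286i  product -0.000006+0.000021i
  m=+7: Y*=-0.000051-0.000191i  Y=+0.334209+0.371877i  product +0.000054-0.000083i
Accumulated sum +0.256009-0.000000i; after 4π/(2l+1) scaling, +0.214474-0.000000i ⇒ P_7 = 0.214474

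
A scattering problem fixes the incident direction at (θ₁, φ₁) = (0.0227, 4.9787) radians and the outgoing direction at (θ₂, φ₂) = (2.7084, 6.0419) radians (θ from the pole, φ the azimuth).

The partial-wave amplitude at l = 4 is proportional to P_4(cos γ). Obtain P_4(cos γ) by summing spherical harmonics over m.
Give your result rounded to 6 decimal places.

Addition theorem: P_4(cos γ) = (4π/9) Σ_m Y*_{lm}(Ω₁) Y_{lm}(Ω₂), m = −4…4:
  term(m=-4) = (-0.000000, 0.000000)   from Y*(Ω₁)=(0.000000, 0.000000), Y(Ω₂)=(0.007822, 0.011296)
  term(m=-3) = (0.000001, -0.000000)   from Y*(Ω₁)=(-0.000010, 0.000010), Y(Ω₂)=(-0.062960, -0.055651)
  term(m=-2) = (-0.000153, -0.000247)   from Y*(Ω₁)=(-0.000890, -0.000525), Y(Ω₂)=(0.248882, 0.130385)
  term(m=-1) = (-0.010399, 0.018696)   from Y*(Ω₁)=(0.011291, -0.041390), Y(Ω₂)=(-0.484210, -0.119154)
  term(m=+0) = (0.182019, 0.000000)   from Y*(Ω₁)=(0.844105, -0.000000), Y(Ω₂)=(0.215635, 0.000000)
  term(m=+1) = (-0.010399, -0.018696)   from Y*(Ω₁)=(-0.011291, -0.041390), Y(Ω₂)=(0.484210, -0.119154)
  term(m=+2) = (-0.000153, 0.000247)   from Y*(Ω₁)=(-0.000890, 0.000525), Y(Ω₂)=(0.248882, -0.130385)
  term(m=+3) = (0.000001, 0.000000)   from Y*(Ω₁)=(0.000010, 0.000010), Y(Ω₂)=(0.062960, -0.055651)
  term(m=+4) = (-0.000000, -0.000000)   from Y*(Ω₁)=(0.000000, -0.000000), Y(Ω₂)=(0.007822, -0.011296)
Total Σ_m = (0.160917, -0.000000). Multiply by 1.396263: (0.224683, -0.000000). P_4(cos γ) = 0.224683

0.224683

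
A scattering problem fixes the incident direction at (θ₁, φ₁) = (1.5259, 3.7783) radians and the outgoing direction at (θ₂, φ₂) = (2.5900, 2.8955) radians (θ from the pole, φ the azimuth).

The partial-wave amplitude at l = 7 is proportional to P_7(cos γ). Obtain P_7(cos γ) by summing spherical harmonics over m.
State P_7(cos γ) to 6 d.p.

Summing Y*_{l m}(θ₁,φ₁)·Y_{l m}(θ₂,φ₂) over m ∈ [−7, 7]; prefactor 4π/(2·7+1) = 0.837758:
  m=-7: Y*=+0.125456+0.480412i  Y=+0.000821-0.005365i  product +0.002680-0.000279i
  m=-6: Y*=-0.064971-0.052395i  Y=-0.003106-0.032857i  product -0.001520+0.002297i
  m=-5: Y*=-0.355211-0.014908i  Y=-0.040807-0.115237i  product +0.012777+0.041542i
  m=-4: Y*=+0.080801-0.054660i  Y=-0.167726-0.252450i  product -0.027351-0.011230i
  m=-3: Y*=+0.105280-0.298262i  Y=-0.357615-0.325407i  product -0.134706+0.072404i
  m=-2: Y*=+0.030348+0.099024i  Y=-0.337060-0.180731i  product +0.007668-0.038862i
  m=-1: Y*=+0.242684+0.179450i  Y=+0.123086+0.030917i  product +0.024323+0.029591i
  m=+0: Y*=-0.105328-0.000000i  Y=+0.430690+0.000000i  product -0.045364-0.000000i
  m=+1: Y*=-0.242684+0.179450i  Y=-0.123086+0.030917i  product +0.024323-0.029591i
  m=+2: Y*=+0.030348-0.099024i  Y=-0.337060+0.180731i  product +0.007668+0.038862i
  m=+3: Y*=-0.105280-0.298262i  Y=+0.357615-0.325407i  product -0.134706-0.072404i
  m=+4: Y*=+0.080801+0.054660i  Y=-0.167726+0.252450i  product -0.027351+0.011230i
  m=+5: Y*=+0.355211-0.014908i  Y=+0.040807-0.115237i  product +0.012777-0.041542i
  m=+6: Y*=-0.064971+0.052395i  Y=-0.003106+0.032857i  product -0.001520-0.002297i
  m=+7: Y*=-0.125456+0.480412i  Y=-0.000821-0.005365i  product +0.002680+0.000279i
Total Σ_m = -0.277622+0.000000i. Multiply by 0.837758: -0.232580+0.000000i. P_7(cos γ) = -0.232580

-0.232580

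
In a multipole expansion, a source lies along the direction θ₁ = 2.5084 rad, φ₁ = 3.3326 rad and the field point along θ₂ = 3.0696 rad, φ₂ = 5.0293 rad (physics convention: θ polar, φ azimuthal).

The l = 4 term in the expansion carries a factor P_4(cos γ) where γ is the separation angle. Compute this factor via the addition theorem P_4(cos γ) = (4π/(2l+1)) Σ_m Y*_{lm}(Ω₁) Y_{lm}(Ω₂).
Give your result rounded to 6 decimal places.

-0.236798

Summing Y*_{l m}(θ₁,φ₁)·Y_{l m}(θ₂,φ₂) over m ∈ [−4, 4]; prefactor 4π/(2·4+1) = 1.396263:
  [-4]  conj(Y_{4,-4})(Ω₁) = +0.039173+0.037533i ; Y_{4,-4}(Ω₂) = +0.000004-0.000011i ; Δ = +0.000001-0.000000i
  [-3]  conj(Y_{4,-3})(Ω₁) = +0.175659+0.113342i ; Y_{4,-3}(Ω₂) = +0.000378+0.000270i ; Δ = +0.000036+0.000090i
  [-2]  conj(Y_{4,-2})(Ω₁) = +0.385729+0.154967i ; Y_{4,-2}(Ω₂) = -0.008317+0.006113i ; Δ = -0.004156+0.001069i
  [-1]  conj(Y_{4,-1})(Ω₁) = +0.343216+0.066366i ; Y_{4,-1}(Ω₂) = -0.041926-0.127836i ; Δ = -0.005906-0.046658i
  [+0]  conj(Y_{4,0})(Ω₁) = -0.181378-0.000000i ; Y_{4,0}(Ω₂) = +0.824490+0.000000i ; Δ = -0.149544-0.000000i
  [+1]  conj(Y_{4,1})(Ω₁) = -0.343216+0.066366i ; Y_{4,1}(Ω₂) = +0.041926-0.127836i ; Δ = -0.005906+0.046658i
  [+2]  conj(Y_{4,2})(Ω₁) = +0.385729-0.154967i ; Y_{4,2}(Ω₂) = -0.008317-0.006113i ; Δ = -0.004156-0.001069i
  [+3]  conj(Y_{4,3})(Ω₁) = -0.175659+0.113342i ; Y_{4,3}(Ω₂) = -0.000378+0.000270i ; Δ = +0.000036-0.000090i
  [+4]  conj(Y_{4,4})(Ω₁) = +0.039173-0.037533i ; Y_{4,4}(Ω₂) = +0.000004+0.000011i ; Δ = +0.000001+0.000000i
Total Σ_m = -0.169594+0.000000i. Multiply by 1.396263: -0.236798+0.000000i. P_4(cos γ) = -0.236798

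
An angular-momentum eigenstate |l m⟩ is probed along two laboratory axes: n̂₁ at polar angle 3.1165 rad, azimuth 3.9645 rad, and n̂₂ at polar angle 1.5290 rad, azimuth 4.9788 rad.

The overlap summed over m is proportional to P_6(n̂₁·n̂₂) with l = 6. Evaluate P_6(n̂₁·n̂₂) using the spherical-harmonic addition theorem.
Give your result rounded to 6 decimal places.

Summing Y*_{l m}(θ₁,φ₁)·Y_{l m}(θ₂,φ₂) over m ∈ [−6, 6]; prefactor 4π/(2·6+1) = 0.966644:
  [-6]  conj(Y_{6,-6})(Ω₁) = +0.000000-0.000000i ; Y_{6,-6}(Ω₂) = +0.013295+0.480374i ; Δ = +0.000000+0.000000i
  [-5]  conj(Y_{6,-5})(Ω₁) = -0.000000-0.000000i ; Y_{6,-5}(Ω₂) = +0.067644+0.016463i ; Δ = -0.000000-0.000000i
  [-4]  conj(Y_{6,-4})(Ω₁) = -0.000001-0.000000i ; Y_{6,-4}(Ω₂) = -0.168754+0.305155i ; Δ = +0.000000-0.000000i
  [-3]  conj(Y_{6,-3})(Ω₁) = -0.000064+0.000051i ; Y_{6,-3}(Ω₂) = +0.058004+0.056421i ; Δ = -0.000007-0.000001i
  [-2]  conj(Y_{6,-2})(Ω₁) = -0.000245+0.003265i ; Y_{6,-2}(Ω₂) = -0.271284+0.159980i ; Δ = -0.000456-0.000925i
  [-1]  conj(Y_{6,-1})(Ω₁) = +0.056061+0.060433i ; Y_{6,-1}(Ω₂) = +0.022403+0.082094i ; Δ = -0.003705+0.005956i
  [+0]  conj(Y_{6,0})(Ω₁) = +1.010394-0.000000i ; Y_{6,0}(Ω₂) = -0.306253+0.000000i ; Δ = -0.309437+0.000000i
  [+1]  conj(Y_{6,1})(Ω₁) = -0.056061+0.060433i ; Y_{6,1}(Ω₂) = -0.022403+0.082094i ; Δ = -0.003705-0.005956i
  [+2]  conj(Y_{6,2})(Ω₁) = -0.000245-0.003265i ; Y_{6,2}(Ω₂) = -0.271284-0.159980i ; Δ = -0.000456+0.000925i
  [+3]  conj(Y_{6,3})(Ω₁) = +0.000064+0.000051i ; Y_{6,3}(Ω₂) = -0.058004+0.056421i ; Δ = -0.000007+0.000001i
  [+4]  conj(Y_{6,4})(Ω₁) = -0.000001+0.000000i ; Y_{6,4}(Ω₂) = -0.168754-0.305155i ; Δ = +0.000000+0.000000i
  [+5]  conj(Y_{6,5})(Ω₁) = +0.000000-0.000000i ; Y_{6,5}(Ω₂) = -0.067644+0.016463i ; Δ = -0.000000+0.000000i
  [+6]  conj(Y_{6,6})(Ω₁) = +0.000000+0.000000i ; Y_{6,6}(Ω₂) = +0.013295-0.480374i ; Δ = +0.000000-0.000000i
Accumulated sum -0.317771-0.000000i; after 4π/(2l+1) scaling, -0.307172-0.000000i ⇒ P_6 = -0.307172

-0.307172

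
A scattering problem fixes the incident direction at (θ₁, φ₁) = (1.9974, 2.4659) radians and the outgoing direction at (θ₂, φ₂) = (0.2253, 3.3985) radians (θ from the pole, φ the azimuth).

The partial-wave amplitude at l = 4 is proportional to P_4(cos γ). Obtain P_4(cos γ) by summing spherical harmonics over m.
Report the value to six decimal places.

0.104173

Summing Y*_{l m}(θ₁,φ₁)·Y_{l m}(θ₂,φ₂) over m ∈ [−4, 4]; prefactor 4π/(2·4+1) = 1.396263:
  m=-4: Y*=-0.27517 - 0.12915j  Y=0.00057 - 0.00094j  product -0.00028 + 0.00019j
  m=-3: Y*=-0.17218 - 0.35080j  Y=-0.00976 + 0.00948j  product 0.00500 + 0.00179j
  m=-2: Y*=0.01198 - 0.05372j  Y=0.08216 - 0.04637j  product -0.00151 - 0.00497j
  m=-1: Y*=-0.25050 + 0.20079j  Y=-0.36373 + 0.09556j  product 0.07193 - 0.09697j
  m=+0: Y*=-0.11747 + 0.00000j  Y=0.64433 + 0.00000j  product -0.07569 + 0.00000j
  m=+1: Y*=0.25050 + 0.20079j  Y=0.36373 + 0.09556j  product 0.07193 + 0.09697j
  m=+2: Y*=0.01198 + 0.05372j  Y=0.08216 + 0.04637j  product -0.00151 + 0.00497j
  m=+3: Y*=0.17218 - 0.35080j  Y=0.00976 + 0.00948j  product 0.00500 - 0.00179j
  m=+4: Y*=-0.27517 + 0.12915j  Y=0.00057 + 0.00094j  product -0.00028 - 0.00019j
Total Σ_m = 0.07461 + 0.00000j. Multiply by 1.396263: 0.10417 + 0.00000j. P_4(cos γ) = 0.104173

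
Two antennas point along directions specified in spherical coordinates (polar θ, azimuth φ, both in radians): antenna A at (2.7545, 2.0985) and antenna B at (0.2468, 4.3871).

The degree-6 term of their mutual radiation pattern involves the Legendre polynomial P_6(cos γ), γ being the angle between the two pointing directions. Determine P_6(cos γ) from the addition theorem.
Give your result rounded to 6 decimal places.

Expand P_6 via completeness: Σ_{m} conj(Y_{6,m}) at Ω₁ times Y_{6,m} at Ω₂ —
  term(m=-6) = +0.000000-0.000000i   from Y*(Ω₁)=+0.001398+0.000034i, Y(Ω₂)=+0.000038-0.000095i
  term(m=-5) = -0.000007-0.000015i   from Y*(Ω₁)=+0.005727+0.010408i, Y(Ω₂)=-0.001410-0.000079i
  term(m=-4) = -0.000699-0.000194i   from Y*(Ω₁)=-0.031413+0.052402i, Y(Ω₂)=+0.003163+0.011446i
  term(m=-3) = -0.011788+0.007767i   from Y*(Ω₁)=-0.208710-0.002570i, Y(Ω₂)=+0.056013-0.037905i
  term(m=-2) = -0.015841+0.116461i   from Y*(Ω₁)=-0.224867-0.396972i, Y(Ω₂)=-0.204993-0.156024i
  term(m=-1) = +0.195337+0.223705i   from Y*(Ω₁)=+0.256712-0.440453i, Y(Ω₂)=-0.186173+0.552000i
  term(m=+0) = -0.027412-0.000000i   from Y*(Ω₁)=-0.059311-0.000000i, Y(Ω₂)=+0.462182+0.000000i
  term(m=+1) = +0.195337-0.223705i   from Y*(Ω₁)=-0.256712-0.440453i, Y(Ω₂)=+0.186173+0.552000i
  term(m=+2) = -0.015841-0.116461i   from Y*(Ω₁)=-0.224867+0.396972i, Y(Ω₂)=-0.204993+0.156024i
  term(m=+3) = -0.011788-0.007767i   from Y*(Ω₁)=+0.208710-0.002570i, Y(Ω₂)=-0.056013-0.037905i
  term(m=+4) = -0.000699+0.000194i   from Y*(Ω₁)=-0.031413-0.052402i, Y(Ω₂)=+0.003163-0.011446i
  term(m=+5) = -0.000007+0.000015i   from Y*(Ω₁)=-0.005727+0.010408i, Y(Ω₂)=+0.001410-0.000079i
  term(m=+6) = +0.000000+0.000000i   from Y*(Ω₁)=+0.001398-0.000034i, Y(Ω₂)=+0.000038+0.000095i
Total Σ_m = +0.306592-0.000000i. Multiply by 0.966644: +0.296365-0.000000i. P_6(cos γ) = 0.296365

0.296365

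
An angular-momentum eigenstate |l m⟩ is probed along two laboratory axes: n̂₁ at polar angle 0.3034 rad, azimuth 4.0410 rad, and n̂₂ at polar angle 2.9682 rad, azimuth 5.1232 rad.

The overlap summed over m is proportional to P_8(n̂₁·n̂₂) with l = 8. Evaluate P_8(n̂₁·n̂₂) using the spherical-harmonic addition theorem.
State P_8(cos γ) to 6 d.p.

-0.387600

Expand P_8 via completeness: Σ_{m} conj(Y_{8,m}) at Ω₁ times Y_{8,m} at Ω₂ —
  m=-8: Y*=+0.000020+0.000026i  Y=-0.000000+0.000000i  product -0.000000-0.000000i
  m=-7: Y*=-0.000418-0.000005i  Y=+0.000002-0.000009i  product -0.000000+0.000000i
  m=-6: Y*=+0.002142-0.002627i  Y=+0.000105+0.000084i  product +0.000000-0.000000i
  m=-5: Y*=+0.004208+0.019239i  Y=-0.001252+0.000657i  product -0.000018-0.000021i
  m=-4: Y*=-0.075586-0.037076i  Y=-0.000802-0.011049i  product -0.000349+0.000865i
  m=-3: Y*=+0.234323-0.111281i  Y=+0.060376+0.021246i  product +0.016512-0.001740i
  m=-2: Y*=-0.120186+0.517924i  Y=-0.176607+0.189889i  product -0.077122-0.114291i
  m=-1: Y*=-0.348405-0.438511i  Y=-0.257860-0.591970i  product -0.169746+0.319320i
  m=+0: Y*=-0.102582-0.000000i  Y=+0.613218+0.000000i  product -0.062905-0.000000i
  m=+1: Y*=+0.348405-0.438511i  Y=+0.257860-0.591970i  product -0.169746-0.319320i
  m=+2: Y*=-0.120186-0.517924i  Y=-0.176607-0.189889i  product -0.077122+0.114291i
  m=+3: Y*=-0.234323-0.111281i  Y=-0.060376+0.021246i  product +0.016512+0.001740i
  m=+4: Y*=-0.075586+0.037076i  Y=-0.000802+0.011049i  product -0.000349-0.000865i
  m=+5: Y*=-0.004208+0.019239i  Y=+0.001252+0.000657i  product -0.000018+0.000021i
  m=+6: Y*=+0.002142+0.002627i  Y=+0.000105-0.000084i  product +0.000000+0.000000i
  m=+7: Y*=+0.000418-0.000005i  Y=-0.000002-0.000009i  product -0.000000-0.000000i
  m=+8: Y*=+0.000020-0.000026i  Y=-0.000000-0.000000i  product -0.000000+0.000000i
Σ over m = -0.524352+0.000000i; ×(4π/17) → -0.387600+0.000000i. Real part: -0.387600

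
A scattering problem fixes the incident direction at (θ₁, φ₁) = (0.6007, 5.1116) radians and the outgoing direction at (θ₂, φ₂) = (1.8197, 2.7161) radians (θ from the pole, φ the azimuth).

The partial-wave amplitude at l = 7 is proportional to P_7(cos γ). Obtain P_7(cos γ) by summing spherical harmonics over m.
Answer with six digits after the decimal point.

-0.320874

Expand P_7 via completeness: Σ_{m} conj(Y_{7,m}) at Ω₁ times Y_{7,m} at Ω₂ —
  m=-7: -0.003135-0.008666i × +0.396314-0.065236i = -0.001808-0.003230i  (running Σ = -0.001808-0.003230i)
  m=-6: +0.036949-0.034169i × +0.317692-0.212086i = +0.004492-0.018692i  (running Σ = +0.002684-0.021922i)
  m=-5: +0.151304+0.068525i × -0.034998+0.056238i = -0.009149+0.006111i  (running Σ = -0.006465-0.015811i)
  m=-4: -0.009409+0.361142i × -0.046130+0.349651i = -0.125840-0.019949i  (running Σ = -0.132305-0.035760i)
  m=-3: -0.452243+0.177056i × +0.013982+0.046125i = -0.014490-0.018384i  (running Σ = -0.146795-0.054145i)
  m=-2: -0.183229-0.188065i × -0.211254-0.240955i = -0.006607+0.083880i  (running Σ = -0.153402+0.029735i)
  m=-1: -0.100568+0.238391i × -0.082626-0.037444i = +0.017236-0.015932i  (running Σ = -0.136166+0.013804i)
  m=0: -0.358761-0.000000i × +0.308513+0.000000i = -0.110682-0.000000i  (running Σ = -0.246849+0.013804i)
  m=1: +0.100568+0.238391i × +0.082626-0.037444i = +0.017236+0.015932i  (running Σ = -0.229613+0.029735i)
  m=2: -0.183229+0.188065i × -0.211254+0.240955i = -0.006607-0.083880i  (running Σ = -0.236220-0.054145i)
  m=3: +0.452243+0.177056i × -0.013982+0.046125i = -0.014490+0.018384i  (running Σ = -0.250710-0.035760i)
  m=4: -0.009409-0.361142i × -0.046130-0.349651i = -0.125840+0.019949i  (running Σ = -0.376550-0.015811i)
  m=5: -0.151304+0.068525i × +0.034998+0.056238i = -0.009149-0.006111i  (running Σ = -0.385699-0.021922i)
  m=6: +0.036949+0.034169i × +0.317692+0.212086i = +0.004492+0.018692i  (running Σ = -0.381207-0.003230i)
  m=7: +0.003135-0.008666i × -0.396314-0.065236i = -0.001808+0.003230i  (running Σ = -0.383015+0.000000i)
Accumulated sum -0.383015+0.000000i; after 4π/(2l+1) scaling, -0.320874+0.000000i ⇒ P_7 = -0.320874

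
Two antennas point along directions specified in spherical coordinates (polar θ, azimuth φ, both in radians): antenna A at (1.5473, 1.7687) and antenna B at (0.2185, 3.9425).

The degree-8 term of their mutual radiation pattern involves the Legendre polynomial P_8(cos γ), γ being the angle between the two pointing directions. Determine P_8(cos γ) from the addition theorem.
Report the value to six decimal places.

0.180387

Summing Y*_{l m}(θ₁,φ₁)·Y_{l m}(θ₂,φ₂) over m ∈ [−8, 8]; prefactor 4π/(2·8+1) = 0.739198:
  term(m=-8) = (0.000000, 0.000001)   from Y*(Ω₁)=(-0.006394, 0.514252), Y(Ω₂)=(0.000002, -0.000000)
  term(m=-7) = (-0.000002, -0.000001)   from Y*(Ω₁)=(0.047516, -0.008915), Y(Ω₂)=(-0.000035, -0.000028)
  term(m=-6) = (-0.000172, 0.000089)   from Y*(Ω₁)=(0.139402, 0.345628), Y(Ω₂)=(0.000048, 0.000517)
  term(m=-5) = (0.000031, -0.000243)   from Y*(Ω₁)=(0.047702, -0.031340), Y(Ω₂)=(0.002790, -0.003260)
  term(m=-4) = (-0.006538, -0.005846)   from Y*(Ω₁)=(0.234051, 0.236979), Y(Ω₂)=(-0.026282, 0.001633)
  term(m=-3) = (0.007049, -0.001712)   from Y*(Ω₁)=(0.034248, -0.050743), Y(Ω₂)=(0.087589, 0.079795)
  term(m=-2) = (0.041665, -0.109106)   from Y*(Ω₁)=(0.292041, 0.122032), Y(Ω₂)=(-0.011444, -0.368815)
  term(m=-1) = (0.024275, 0.035256)   from Y*(Ω₁)=(0.012387, -0.061771), Y(Ω₂)=(-0.472926, 0.487828)
  term(m=+0) = (0.111413, 0.000000)   from Y*(Ω₁)=(0.311736, -0.000000), Y(Ω₂)=(0.357396, 0.000000)
  term(m=+1) = (0.024275, -0.035256)   from Y*(Ω₁)=(-0.012387, -0.061771), Y(Ω₂)=(0.472926, 0.487828)
  term(m=+2) = (0.041665, 0.109106)   from Y*(Ω₁)=(0.292041, -0.122032), Y(Ω₂)=(-0.011444, 0.368815)
  term(m=+3) = (0.007049, 0.001712)   from Y*(Ω₁)=(-0.034248, -0.050743), Y(Ω₂)=(-0.087589, 0.079795)
  term(m=+4) = (-0.006538, 0.005846)   from Y*(Ω₁)=(0.234051, -0.236979), Y(Ω₂)=(-0.026282, -0.001633)
  term(m=+5) = (0.000031, 0.000243)   from Y*(Ω₁)=(-0.047702, -0.031340), Y(Ω₂)=(-0.002790, -0.003260)
  term(m=+6) = (-0.000172, -0.000089)   from Y*(Ω₁)=(0.139402, -0.345628), Y(Ω₂)=(0.000048, -0.000517)
  term(m=+7) = (-0.000002, 0.000001)   from Y*(Ω₁)=(-0.047516, -0.008915), Y(Ω₂)=(0.000035, -0.000028)
  term(m=+8) = (0.000000, -0.000001)   from Y*(Ω₁)=(-0.006394, -0.514252), Y(Ω₂)=(0.000002, 0.000000)
Accumulated sum (0.244030, -0.000000); after 4π/(2l+1) scaling, (0.180387, -0.000000) ⇒ P_8 = 0.180387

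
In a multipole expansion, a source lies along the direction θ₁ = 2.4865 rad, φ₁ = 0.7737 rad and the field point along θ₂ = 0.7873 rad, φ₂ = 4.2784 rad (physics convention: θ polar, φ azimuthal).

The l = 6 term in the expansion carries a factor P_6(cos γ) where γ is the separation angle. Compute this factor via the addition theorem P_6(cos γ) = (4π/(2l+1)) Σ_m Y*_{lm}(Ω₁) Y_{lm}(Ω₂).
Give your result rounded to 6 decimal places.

0.358317

Expand P_6 via completeness: Σ_{m} conj(Y_{6,m}) at Ω₁ times Y_{6,m} at Ω₂ —
  [-6]  conj(Y_{6,-6})(Ω₁) = (-0.001732, -0.024641) ; Y_{6,-6}(Ω₂) = (0.052460, -0.031279) ; Δ = (-0.000862, -0.001238)
  [-5]  conj(Y_{6,-5})(Ω₁) = (0.083225, 0.074017) ; Y_{6,-5}(Ω₂) = (-0.174061, -0.118864) ; Δ = (-0.005688, -0.022776)
  [-4]  conj(Y_{6,-4})(Ω₁) = (-0.290519, 0.013604) ; Y_{6,-4}(Ω₂) = (-0.066184, 0.397080) ; Δ = (0.013826, -0.116260)
  [-3]  conj(Y_{6,-3})(Ω₁) = (0.311982, -0.334686) ; Y_{6,-3}(Ω₂) = (0.390690, -0.107634) ; Δ = (0.085865, -0.164338)
  [-2]  conj(Y_{6,-2})(Ω₁) = (0.007721, 0.329964) ; Y_{6,-2}(Ω₂) = (-0.023413, -0.027639) ; Δ = (0.008939, -0.007939)
  [-1]  conj(Y_{6,-1})(Ω₁) = (0.116140, 0.113454) ; Y_{6,-1}(Ω₂) = (0.152062, -0.328102) ; Δ = (0.054885, -0.020854)
  [+0]  conj(Y_{6,0})(Ω₁) = (-0.387318, -0.000000) ; Y_{6,0}(Ω₂) = (-0.146527, 0.000000) ; Δ = (0.056752, 0.000000)
  [+1]  conj(Y_{6,1})(Ω₁) = (-0.116140, 0.113454) ; Y_{6,1}(Ω₂) = (-0.152062, -0.328102) ; Δ = (0.054885, 0.020854)
  [+2]  conj(Y_{6,2})(Ω₁) = (0.007721, -0.329964) ; Y_{6,2}(Ω₂) = (-0.023413, 0.027639) ; Δ = (0.008939, 0.007939)
  [+3]  conj(Y_{6,3})(Ω₁) = (-0.311982, -0.334686) ; Y_{6,3}(Ω₂) = (-0.390690, -0.107634) ; Δ = (0.085865, 0.164338)
  [+4]  conj(Y_{6,4})(Ω₁) = (-0.290519, -0.013604) ; Y_{6,4}(Ω₂) = (-0.066184, -0.397080) ; Δ = (0.013826, 0.116260)
  [+5]  conj(Y_{6,5})(Ω₁) = (-0.083225, 0.074017) ; Y_{6,5}(Ω₂) = (0.174061, -0.118864) ; Δ = (-0.005688, 0.022776)
  [+6]  conj(Y_{6,6})(Ω₁) = (-0.001732, 0.024641) ; Y_{6,6}(Ω₂) = (0.052460, 0.031279) ; Δ = (-0.000862, 0.001238)
Accumulated sum (0.370682, -0.000000); after 4π/(2l+1) scaling, (0.358317, -0.000000) ⇒ P_6 = 0.358317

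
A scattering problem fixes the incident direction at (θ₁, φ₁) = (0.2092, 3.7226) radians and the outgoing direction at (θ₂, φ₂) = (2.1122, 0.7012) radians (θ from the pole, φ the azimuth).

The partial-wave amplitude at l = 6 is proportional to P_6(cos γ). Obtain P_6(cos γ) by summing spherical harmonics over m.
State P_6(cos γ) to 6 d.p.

-0.062642

Expand P_6 via completeness: Σ_{m} conj(Y_{6,m}) at Ω₁ times Y_{6,m} at Ω₂ —
  [-6]  conj(Y_{6,-6})(Ω₁) = -0.000036-0.000013i ; Y_{6,-6}(Ω₂) = -0.092616+0.167461i ; Δ = +0.000006-0.000005i
  [-5]  conj(Y_{6,-5})(Ω₁) = +0.000615-0.000148i ; Y_{6,-5}(Ω₂) = +0.372459-0.142072i ; Δ = +0.000208-0.000143i
  [-4]  conj(Y_{6,-4})(Ω₁) = -0.004324+0.004612i ; Y_{6,-4}(Ω₂) = -0.348969-0.122185i ; Δ = +0.002072-0.001081i
  [-3]  conj(Y_{6,-3})(Ω₁) = +0.007361-0.042316i ; Y_{6,-3}(Ω₂) = -0.008444-0.014319i ; Δ = -0.000668+0.000252i
  [-2]  conj(Y_{6,-2})(Ω₁) = +0.078122+0.180343i ; Y_{6,-2}(Ω₂) = -0.058245+0.342606i ; Δ = -0.066337+0.016261i
  [-1]  conj(Y_{6,-1})(Ω₁) = -0.455346-0.298984i ; Y_{6,-1}(Ω₂) = +0.088937-0.075093i ; Δ = -0.062949+0.007603i
  [+0]  conj(Y_{6,0})(Ω₁) = +0.600017-0.000000i ; Y_{6,0}(Ω₂) = +0.317545+0.000000i ; Δ = +0.190532+0.000000i
  [+1]  conj(Y_{6,1})(Ω₁) = +0.455346-0.298984i ; Y_{6,1}(Ω₂) = -0.088937-0.075093i ; Δ = -0.062949-0.007603i
  [+2]  conj(Y_{6,2})(Ω₁) = +0.078122-0.180343i ; Y_{6,2}(Ω₂) = -0.058245-0.342606i ; Δ = -0.066337-0.016261i
  [+3]  conj(Y_{6,3})(Ω₁) = -0.007361-0.042316i ; Y_{6,3}(Ω₂) = +0.008444-0.014319i ; Δ = -0.000668-0.000252i
  [+4]  conj(Y_{6,4})(Ω₁) = -0.004324-0.004612i ; Y_{6,4}(Ω₂) = -0.348969+0.122185i ; Δ = +0.002072+0.001081i
  [+5]  conj(Y_{6,5})(Ω₁) = -0.000615-0.000148i ; Y_{6,5}(Ω₂) = -0.372459-0.142072i ; Δ = +0.000208+0.000143i
  [+6]  conj(Y_{6,6})(Ω₁) = -0.000036+0.000013i ; Y_{6,6}(Ω₂) = -0.092616-0.167461i ; Δ = +0.000006+0.000005i
Total Σ_m = -0.064803-0.000000i. Multiply by 0.966644: -0.062642-0.000000i. P_6(cos γ) = -0.062642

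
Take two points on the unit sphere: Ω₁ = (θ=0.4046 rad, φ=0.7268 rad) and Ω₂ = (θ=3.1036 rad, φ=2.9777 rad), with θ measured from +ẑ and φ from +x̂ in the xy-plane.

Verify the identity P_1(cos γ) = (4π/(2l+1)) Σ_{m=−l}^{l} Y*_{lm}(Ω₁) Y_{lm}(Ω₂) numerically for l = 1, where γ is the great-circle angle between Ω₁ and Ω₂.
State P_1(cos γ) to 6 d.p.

-0.928000

Addition theorem: P_1(cos γ) = (4π/3) Σ_m Y*_{lm}(Ω₁) Y_{lm}(Ω₂), m = −1…1:
  m=-1: Y*=(0.101637, 0.090372)  Y=(-0.012947, -0.002141)  product (-0.001122, -0.001388)
  m=+0: Y*=(0.449153, -0.000000)  Y=(-0.488250, 0.000000)  product (-0.219299, 0.000000)
  m=+1: Y*=(-0.101637, 0.090372)  Y=(0.012947, -0.002141)  product (-0.001122, 0.001388)
Accumulated sum (-0.221544, 0.000000); after 4π/(2l+1) scaling, (-0.928000, 0.000000) ⇒ P_1 = -0.928000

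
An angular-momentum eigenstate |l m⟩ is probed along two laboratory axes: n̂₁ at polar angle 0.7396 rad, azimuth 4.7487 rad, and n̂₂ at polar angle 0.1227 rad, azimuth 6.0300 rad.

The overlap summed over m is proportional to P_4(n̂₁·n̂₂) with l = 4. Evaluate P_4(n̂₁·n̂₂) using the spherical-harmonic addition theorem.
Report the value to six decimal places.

-0.337759

Summing Y*_{l m}(θ₁,φ₁)·Y_{l m}(θ₂,φ₂) over m ∈ [−4, 4]; prefactor 4π/(2·4+1) = 1.396263:
  term(m=-4) = 0.00000 + 0.00001j   from Y*(Ω₁)=0.09036 + 0.01322j, Y(Ω₂)=0.00005 + 0.00008j
  term(m=-3) = -0.00049 + 0.00042j   from Y*(Ω₁)=-0.03078 + 0.28143j, Y(Ω₂)=0.00165 + 0.00157j
  term(m=-2) = -0.01060 - 0.00693j   from Y*(Ω₁)=-0.42743 - 0.03110j, Y(Ω₂)=0.02583 + 0.01433j
  term(m=-1) = 0.01234 - 0.04144j   from Y*(Ω₁)=0.00701 - 0.19306j, Y(Ω₂)=0.21671 + 0.05607j
  term(m=+0) = -0.24442 + 0.00000j   from Y*(Ω₁)=-0.31187 + 0.00000j, Y(Ω₂)=0.78373 + 0.00000j
  term(m=+1) = 0.01234 + 0.04144j   from Y*(Ω₁)=-0.00701 - 0.19306j, Y(Ω₂)=-0.21671 + 0.05607j
  term(m=+2) = -0.01060 + 0.00693j   from Y*(Ω₁)=-0.42743 + 0.03110j, Y(Ω₂)=0.02583 - 0.01433j
  term(m=+3) = -0.00049 - 0.00042j   from Y*(Ω₁)=0.03078 + 0.28143j, Y(Ω₂)=-0.00165 + 0.00157j
  term(m=+4) = 0.00000 - 0.00001j   from Y*(Ω₁)=0.09036 - 0.01322j, Y(Ω₂)=0.00005 - 0.00008j
Σ over m = -0.24190 - 0.00000j; ×(4π/9) → -0.33776 - 0.00000j. Real part: -0.337759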